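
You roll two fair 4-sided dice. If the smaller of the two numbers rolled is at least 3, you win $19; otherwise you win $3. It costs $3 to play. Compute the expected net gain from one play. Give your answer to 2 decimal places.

E[payout] = (3/4)·3 + (1/4)·19 = 7
Expected profit = 7 − 3 = 4 ≈ $4.00

$4.00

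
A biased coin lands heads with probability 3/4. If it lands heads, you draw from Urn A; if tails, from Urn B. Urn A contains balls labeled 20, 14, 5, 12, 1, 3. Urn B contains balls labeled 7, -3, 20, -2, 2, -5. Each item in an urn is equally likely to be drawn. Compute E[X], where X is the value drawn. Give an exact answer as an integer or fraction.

23/3

E[X | Urn A] = (20 + 14 + 5 + 12 + 1 + 3)/6 = 55/6
E[X | Urn B] = (7 − 3 + 20 − 2 + 2 − 5)/6 = 19/6
E[X] = (3/4)·55/6 + (1/4)·19/6 = 23/3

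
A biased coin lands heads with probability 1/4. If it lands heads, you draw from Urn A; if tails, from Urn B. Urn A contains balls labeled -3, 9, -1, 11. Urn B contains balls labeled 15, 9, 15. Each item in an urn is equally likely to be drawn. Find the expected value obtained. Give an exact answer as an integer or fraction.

E[X | Urn A] = (-3 + 9 − 1 + 11)/4 = 4
E[X | Urn B] = (15 + 9 + 15)/3 = 13
E[X] = (1/4)·4 + (3/4)·13 = 43/4

43/4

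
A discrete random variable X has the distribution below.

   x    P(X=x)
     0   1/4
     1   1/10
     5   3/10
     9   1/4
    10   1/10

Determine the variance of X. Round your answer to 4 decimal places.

14.3275

E[X] = (1/4)·0 + (1/10)·1 + (3/10)·5 + (1/4)·9 + (1/10)·10 = 97/20
E[X²] = (1/4)·0 + (1/10)·1 + (3/10)·25 + (1/4)·81 + (1/10)·100 = 757/20
Var(X) = 757/20 − (97/20)² = 5731/400 ≈ 14.3275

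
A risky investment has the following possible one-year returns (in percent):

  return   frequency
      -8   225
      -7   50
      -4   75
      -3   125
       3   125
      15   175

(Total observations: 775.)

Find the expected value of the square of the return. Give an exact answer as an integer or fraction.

77

Total = 775, so P(return=-8) = 225/775, etc.
E[X²] = (9/31)·64 + (2/31)·49 + (3/31)·16 + (5/31)·9 + (5/31)·9 + (7/31)·225
     = 77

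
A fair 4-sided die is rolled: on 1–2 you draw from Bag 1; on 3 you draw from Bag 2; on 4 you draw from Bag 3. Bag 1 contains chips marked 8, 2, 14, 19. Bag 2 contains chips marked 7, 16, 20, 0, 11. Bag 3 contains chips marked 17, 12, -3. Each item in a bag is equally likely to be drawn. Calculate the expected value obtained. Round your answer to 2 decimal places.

10.24

E[X | Bag 1] = (8 + 2 + 14 + 19)/4 = 43/4
E[X | Bag 2] = (7 + 16 + 20 + 0 + 11)/5 = 54/5
E[X | Bag 3] = (17 + 12 − 3)/3 = 26/3
E[X] = (1/2)·43/4 + (1/4)·54/5 + (1/4)·26/3 = 1229/120 ≈ 10.24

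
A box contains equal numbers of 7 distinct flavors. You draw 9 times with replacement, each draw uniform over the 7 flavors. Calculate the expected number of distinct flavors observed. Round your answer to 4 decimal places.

Let Xⱼ=1 if type j appears at least once. P(Xⱼ=1) = 1 − ((7−1)/7)^9 = 30275911/40353607.
E[#distinct] = 7·30275911/40353607 = 30275911/5764801.
≈ 5.2519

5.2519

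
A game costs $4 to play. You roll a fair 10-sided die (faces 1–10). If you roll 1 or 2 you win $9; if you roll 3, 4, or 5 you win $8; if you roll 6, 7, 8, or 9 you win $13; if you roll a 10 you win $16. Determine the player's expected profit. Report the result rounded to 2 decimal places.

E[payout] = (3/10)·8 + (1/5)·9 + (2/5)·13 + (1/10)·16 = 11
Expected profit = 11 − 4 = 7 ≈ $7.00

$7.00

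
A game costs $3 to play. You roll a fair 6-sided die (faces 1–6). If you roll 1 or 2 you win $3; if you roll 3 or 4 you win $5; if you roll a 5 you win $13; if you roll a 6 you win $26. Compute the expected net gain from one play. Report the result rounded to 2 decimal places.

E[payout] = (1/3)·3 + (1/3)·5 + (1/6)·13 + (1/6)·26 = 55/6
Expected profit = 55/6 − 3 = 37/6 ≈ $6.17

$6.17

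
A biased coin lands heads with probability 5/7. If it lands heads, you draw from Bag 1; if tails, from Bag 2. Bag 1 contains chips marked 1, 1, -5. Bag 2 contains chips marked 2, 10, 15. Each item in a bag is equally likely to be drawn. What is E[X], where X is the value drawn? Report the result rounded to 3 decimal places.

1.857

E[X | Bag 1] = (1 + 1 − 5)/3 = -1
E[X | Bag 2] = (2 + 10 + 15)/3 = 9
E[X] = (5/7)·(-1) + (2/7)·9 = 13/7 ≈ 1.857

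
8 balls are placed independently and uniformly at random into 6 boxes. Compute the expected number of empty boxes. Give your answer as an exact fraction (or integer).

390625/279936

Let Xⱼ=1 if box j is empty. P(Xⱼ=1) = ((6-1)/6)^8 = 390625/1679616.
By linearity, E[#empty] = 6·390625/1679616 = 390625/279936.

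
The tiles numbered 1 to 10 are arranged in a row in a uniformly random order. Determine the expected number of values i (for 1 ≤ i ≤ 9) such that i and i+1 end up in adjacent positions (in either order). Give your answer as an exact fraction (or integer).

For each i ∈ {1,…,9}, let Xᵢ = 1 if i and i+1 are adjacent. P(Xᵢ=1) = 2·(10−1)!/10! = 2/10.
By linearity, E[ΣXᵢ] = (9)·(2/10) = 9/5.

9/5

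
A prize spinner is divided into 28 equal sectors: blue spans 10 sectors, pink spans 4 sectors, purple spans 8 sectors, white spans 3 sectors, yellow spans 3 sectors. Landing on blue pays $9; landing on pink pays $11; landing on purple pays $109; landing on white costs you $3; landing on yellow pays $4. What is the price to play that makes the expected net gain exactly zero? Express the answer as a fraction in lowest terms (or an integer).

E[payout] = (10/28)·9 + (4/28)·11 + (8/28)·109 + (3/28)·(-3) + (3/28)·4 = 1009/28
Fair fee = E[payout] = 1009/28

1009/28 dollars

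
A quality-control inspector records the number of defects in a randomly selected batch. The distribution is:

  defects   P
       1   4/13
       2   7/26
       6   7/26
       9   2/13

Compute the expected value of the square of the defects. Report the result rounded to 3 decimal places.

23.538

E[X²] = (4/13)·1 + (7/26)·4 + (7/26)·36 + (2/13)·81
     = 306/13 ≈ 23.538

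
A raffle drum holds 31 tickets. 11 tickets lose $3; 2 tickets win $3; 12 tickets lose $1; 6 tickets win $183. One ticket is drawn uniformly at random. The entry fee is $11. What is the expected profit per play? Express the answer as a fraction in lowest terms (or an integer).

E[payout] = (11/31)·(-3) + (2/31)·3 + (12/31)·(-1) + (6/31)·183 = 1059/31
Expected profit = 1059/31 − 11 = 718/31

718/31 dollars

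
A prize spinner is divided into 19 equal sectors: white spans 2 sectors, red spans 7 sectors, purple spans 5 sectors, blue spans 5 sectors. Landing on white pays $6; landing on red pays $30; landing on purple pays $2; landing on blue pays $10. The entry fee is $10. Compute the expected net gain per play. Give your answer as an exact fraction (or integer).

E[payout] = (2/19)·6 + (7/19)·30 + (5/19)·2 + (5/19)·10 = 282/19
Expected profit = 282/19 − 10 = 92/19

92/19 dollars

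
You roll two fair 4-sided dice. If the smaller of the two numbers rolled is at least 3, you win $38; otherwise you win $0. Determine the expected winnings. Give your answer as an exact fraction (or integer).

E[payout] = (3/4)·0 + (1/4)·38 = 19/2

19/2 dollars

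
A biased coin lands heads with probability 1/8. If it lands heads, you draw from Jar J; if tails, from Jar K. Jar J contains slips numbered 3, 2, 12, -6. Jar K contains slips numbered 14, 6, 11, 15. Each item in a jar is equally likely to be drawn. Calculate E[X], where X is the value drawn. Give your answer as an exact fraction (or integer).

E[X | Jar J] = (3 + 2 + 12 − 6)/4 = 11/4
E[X | Jar K] = (14 + 6 + 11 + 15)/4 = 23/2
E[X] = (1/8)·11/4 + (7/8)·23/2 = 333/32

333/32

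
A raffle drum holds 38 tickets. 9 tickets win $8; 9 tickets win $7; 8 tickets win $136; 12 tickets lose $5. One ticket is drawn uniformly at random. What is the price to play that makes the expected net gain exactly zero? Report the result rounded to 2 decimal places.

$30.61

E[payout] = (9/38)·8 + (9/38)·7 + (8/38)·136 + (12/38)·(-5) = 1163/38
Fair fee = E[payout] = 1163/38 ≈ $30.61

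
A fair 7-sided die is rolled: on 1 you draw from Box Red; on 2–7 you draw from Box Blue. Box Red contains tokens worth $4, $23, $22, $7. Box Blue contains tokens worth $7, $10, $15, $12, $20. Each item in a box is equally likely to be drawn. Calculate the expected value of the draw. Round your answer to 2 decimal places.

$12.97

E[X | Box Red] = (4 + 23 + 22 + 7)/4 = 14
E[X | Box Blue] = (7 + 10 + 15 + 12 + 20)/5 = 64/5
E[X] = (1/7)·14 + (6/7)·64/5 = 454/35 ≈ 12.97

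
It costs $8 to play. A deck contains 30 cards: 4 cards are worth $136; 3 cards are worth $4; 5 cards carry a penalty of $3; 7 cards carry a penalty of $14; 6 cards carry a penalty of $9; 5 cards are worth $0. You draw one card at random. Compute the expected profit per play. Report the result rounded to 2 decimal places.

E[payout] = (4/30)·136 + (3/30)·4 + (5/30)·(-3) + (7/30)·(-14) + (6/30)·(-9) + (5/30)·0 = 389/30
Expected profit = 389/30 − 8 = 149/30 ≈ $4.97

$4.97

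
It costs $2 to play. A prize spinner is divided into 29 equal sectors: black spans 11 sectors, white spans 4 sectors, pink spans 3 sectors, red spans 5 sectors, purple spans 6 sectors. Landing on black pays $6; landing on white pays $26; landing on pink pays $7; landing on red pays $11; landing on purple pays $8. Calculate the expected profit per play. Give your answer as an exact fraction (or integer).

E[payout] = (11/29)·6 + (4/29)·26 + (3/29)·7 + (5/29)·11 + (6/29)·8 = 294/29
Expected profit = 294/29 − 2 = 236/29

236/29 dollars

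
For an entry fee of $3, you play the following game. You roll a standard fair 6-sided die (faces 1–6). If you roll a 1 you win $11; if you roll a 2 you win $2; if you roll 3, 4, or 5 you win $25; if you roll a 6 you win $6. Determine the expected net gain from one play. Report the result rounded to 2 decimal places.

E[payout] = (1/6)·2 + (1/6)·6 + (1/6)·11 + (1/2)·25 = 47/3
Expected profit = 47/3 − 3 = 38/3 ≈ $12.67

$12.67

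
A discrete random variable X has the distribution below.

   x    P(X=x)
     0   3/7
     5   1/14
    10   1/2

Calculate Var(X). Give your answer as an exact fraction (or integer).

4525/196

E[X] = (3/7)·0 + (1/14)·5 + (1/2)·10 = 75/14
E[X²] = (3/7)·0 + (1/14)·25 + (1/2)·100 = 725/14
Var(X) = 725/14 − (75/14)² = 4525/196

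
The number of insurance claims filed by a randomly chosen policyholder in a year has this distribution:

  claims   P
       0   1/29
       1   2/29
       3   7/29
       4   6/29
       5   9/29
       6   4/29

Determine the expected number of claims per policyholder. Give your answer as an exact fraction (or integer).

E[X] = (1/29)·0 + (2/29)·1 + (7/29)·3 + (6/29)·4 + (9/29)·5 + (4/29)·6
     = 4

4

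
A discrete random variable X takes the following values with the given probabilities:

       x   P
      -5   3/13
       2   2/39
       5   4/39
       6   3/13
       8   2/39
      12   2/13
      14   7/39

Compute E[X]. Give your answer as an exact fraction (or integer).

E[X] = (3/13)·(-5) + (2/39)·2 + (4/39)·5 + (3/13)·6 + (2/39)·8 + (2/13)·12 + (7/39)·14
     = 73/13

73/13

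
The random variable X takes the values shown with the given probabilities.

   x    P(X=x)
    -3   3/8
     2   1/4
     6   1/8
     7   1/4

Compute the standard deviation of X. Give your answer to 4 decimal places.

4.1964

E[X] = 15/8, E[X²] = 169/8
Var(X) = E[X²] − (E[X])² = 169/8 − 225/64 = 1127/64
SD(X) = √(1127/64) ≈ 4.1964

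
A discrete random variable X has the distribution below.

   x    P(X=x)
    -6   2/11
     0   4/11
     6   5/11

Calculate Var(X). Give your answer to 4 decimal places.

E[X] = (2/11)·(-6) + (4/11)·0 + (5/11)·6 = 18/11
E[X²] = (2/11)·36 + (4/11)·0 + (5/11)·36 = 252/11
Var(X) = 252/11 − (18/11)² = 2448/121 ≈ 20.2314

20.2314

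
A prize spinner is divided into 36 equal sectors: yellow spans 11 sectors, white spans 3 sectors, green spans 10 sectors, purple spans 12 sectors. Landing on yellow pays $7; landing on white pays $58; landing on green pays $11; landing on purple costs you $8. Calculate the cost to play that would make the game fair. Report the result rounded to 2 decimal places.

E[payout] = (11/36)·7 + (3/36)·58 + (10/36)·11 + (12/36)·(-8) = 265/36
Fair fee = E[payout] = 265/36 ≈ $7.36

$7.36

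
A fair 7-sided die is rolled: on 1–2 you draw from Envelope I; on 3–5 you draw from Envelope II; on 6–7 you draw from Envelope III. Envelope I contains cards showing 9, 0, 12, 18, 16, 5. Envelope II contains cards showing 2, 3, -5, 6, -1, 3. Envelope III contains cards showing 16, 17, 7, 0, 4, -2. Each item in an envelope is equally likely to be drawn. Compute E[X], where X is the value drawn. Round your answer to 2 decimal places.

E[X | Envelope I] = (9 + 0 + 12 + 18 + 16 + 5)/6 = 10
E[X | Envelope II] = (2 + 3 − 5 + 6 − 1 + 3)/6 = 4/3
E[X | Envelope III] = (16 + 17 + 7 + 0 + 4 − 2)/6 = 7
E[X] = (2/7)·10 + (3/7)·4/3 + (2/7)·7 = 38/7 ≈ 5.43

5.43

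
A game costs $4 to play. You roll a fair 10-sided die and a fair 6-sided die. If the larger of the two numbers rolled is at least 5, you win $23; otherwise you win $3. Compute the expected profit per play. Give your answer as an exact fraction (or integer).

41/3 dollars

E[payout] = (4/15)·3 + (11/15)·23 = 53/3
Expected profit = 53/3 − 4 = 41/3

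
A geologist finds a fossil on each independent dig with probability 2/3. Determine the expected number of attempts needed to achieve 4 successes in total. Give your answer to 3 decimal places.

6.000

By linearity (sum of 4 independent geometric waits), E[trials] = 4/p = 4/(2/3) = 6.
≈ 6.000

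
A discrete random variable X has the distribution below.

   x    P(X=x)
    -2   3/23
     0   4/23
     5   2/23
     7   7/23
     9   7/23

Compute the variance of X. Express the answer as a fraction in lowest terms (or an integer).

8900/529

E[X] = (3/23)·(-2) + (4/23)·0 + (2/23)·5 + (7/23)·7 + (7/23)·9 = 116/23
E[X²] = (3/23)·4 + (4/23)·0 + (2/23)·25 + (7/23)·49 + (7/23)·81 = 972/23
Var(X) = 972/23 − (116/23)² = 8900/529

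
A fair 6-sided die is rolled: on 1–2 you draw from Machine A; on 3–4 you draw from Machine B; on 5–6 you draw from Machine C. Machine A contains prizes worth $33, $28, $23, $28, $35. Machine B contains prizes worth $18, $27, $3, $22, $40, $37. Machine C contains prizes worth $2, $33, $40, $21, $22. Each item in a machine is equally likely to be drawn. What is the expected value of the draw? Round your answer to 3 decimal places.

E[X | Machine A] = (33 + 28 + 23 + 28 + 35)/5 = 147/5
E[X | Machine B] = (18 + 27 + 3 + 22 + 40 + 37)/6 = 49/2
E[X | Machine C] = (2 + 33 + 40 + 21 + 22)/5 = 118/5
E[X] = (1/3)·147/5 + (1/3)·49/2 + (1/3)·118/5 = 155/6 ≈ 25.833

$25.833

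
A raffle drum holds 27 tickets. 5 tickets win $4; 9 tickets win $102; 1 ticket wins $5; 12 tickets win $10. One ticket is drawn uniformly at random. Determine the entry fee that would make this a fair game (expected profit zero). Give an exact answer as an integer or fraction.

1063/27 dollars

E[payout] = (5/27)·4 + (9/27)·102 + (1/27)·5 + (12/27)·10 = 1063/27
Fair fee = E[payout] = 1063/27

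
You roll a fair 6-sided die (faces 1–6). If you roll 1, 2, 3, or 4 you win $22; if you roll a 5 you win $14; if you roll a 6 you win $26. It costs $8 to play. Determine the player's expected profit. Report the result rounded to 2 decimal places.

$13.33

E[payout] = (1/6)·14 + (2/3)·22 + (1/6)·26 = 64/3
Expected profit = 64/3 − 8 = 40/3 ≈ $13.33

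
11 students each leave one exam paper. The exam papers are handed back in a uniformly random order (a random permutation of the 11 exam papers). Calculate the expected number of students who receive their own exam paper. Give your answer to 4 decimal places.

Let Xᵢ = 1 if person i gets their own exam paper. For each i, P(Xᵢ=1) = 1/11.
By linearity of expectation, E[X₁+…+X_11] = 11·(1/11) = 1.
≈ 1.0000

1.0000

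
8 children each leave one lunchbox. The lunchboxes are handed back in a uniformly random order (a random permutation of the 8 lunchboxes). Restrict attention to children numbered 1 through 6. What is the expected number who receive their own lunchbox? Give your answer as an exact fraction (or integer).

Let Xᵢ = 1 if person i gets their own lunchbox. For each i, P(Xᵢ=1) = 1/8.
By linearity of expectation, E[X₁+…+X_6] = 6·(1/8) = 3/4.

3/4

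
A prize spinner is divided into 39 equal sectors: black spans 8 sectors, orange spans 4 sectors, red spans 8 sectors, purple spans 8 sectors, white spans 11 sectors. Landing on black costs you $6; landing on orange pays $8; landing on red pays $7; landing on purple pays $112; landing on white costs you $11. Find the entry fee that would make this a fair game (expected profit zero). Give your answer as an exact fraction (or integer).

815/39 dollars

E[payout] = (8/39)·(-6) + (4/39)·8 + (8/39)·7 + (8/39)·112 + (11/39)·(-11) = 815/39
Fair fee = E[payout] = 815/39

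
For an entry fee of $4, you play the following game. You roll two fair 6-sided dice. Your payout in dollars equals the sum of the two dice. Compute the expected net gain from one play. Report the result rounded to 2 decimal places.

$3.00

Distribution of the sum of the two dice: 2 w.p. 1/36, 3 w.p. 1/18, 4 w.p. 1/12, 5 w.p. 1/9, 6 w.p. 5/36, 7 w.p. 1/6, …
E[payout] = (1/36)·2 + (1/18)·3 + (1/12)·4 + (1/9)·5 + (5/36)·6 + (1/6)·7 + (5/36)·8 + (1/9)·9 + (1/12)·10 + (1/18)·11 + (1/36)·12 = 7
Expected profit = 7 − 4 = 3 ≈ $3.00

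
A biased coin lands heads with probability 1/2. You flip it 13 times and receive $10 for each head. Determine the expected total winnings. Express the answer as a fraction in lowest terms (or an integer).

E[#heads] = 13·1/2 = 13/2 (linearity over flips).
E[winnings] = 10·13/2 = 65.

$65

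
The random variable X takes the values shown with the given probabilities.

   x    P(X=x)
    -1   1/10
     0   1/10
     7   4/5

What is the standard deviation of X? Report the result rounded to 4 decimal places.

E[X] = 11/2, E[X²] = 393/10
Var(X) = E[X²] − (E[X])² = 393/10 − 121/4 = 181/20
SD(X) = √(181/20) ≈ 3.0083

3.0083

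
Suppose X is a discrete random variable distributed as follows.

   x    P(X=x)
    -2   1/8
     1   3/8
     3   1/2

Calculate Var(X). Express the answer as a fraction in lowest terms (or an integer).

175/64

E[X] = (1/8)·(-2) + (3/8)·1 + (1/2)·3 = 13/8
E[X²] = (1/8)·4 + (3/8)·1 + (1/2)·9 = 43/8
Var(X) = 43/8 − (13/8)² = 175/64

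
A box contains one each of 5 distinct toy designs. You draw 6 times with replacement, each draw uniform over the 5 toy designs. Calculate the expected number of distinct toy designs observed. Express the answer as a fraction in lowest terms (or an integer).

11529/3125

Let Xⱼ=1 if type j appears at least once. P(Xⱼ=1) = 1 − ((5−1)/5)^6 = 11529/15625.
E[#distinct] = 5·11529/15625 = 11529/3125.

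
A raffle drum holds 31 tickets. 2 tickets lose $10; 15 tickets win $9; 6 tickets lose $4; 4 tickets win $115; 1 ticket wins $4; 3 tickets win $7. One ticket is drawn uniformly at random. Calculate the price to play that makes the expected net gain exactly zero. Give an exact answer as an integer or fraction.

576/31 dollars

E[payout] = (2/31)·(-10) + (15/31)·9 + (6/31)·(-4) + (4/31)·115 + (1/31)·4 + (3/31)·7 = 576/31
Fair fee = E[payout] = 576/31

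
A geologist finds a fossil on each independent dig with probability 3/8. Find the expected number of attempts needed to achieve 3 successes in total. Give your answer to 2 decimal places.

8.00

By linearity (sum of 3 independent geometric waits), E[trials] = 3/p = 3/(3/8) = 8.
≈ 8.00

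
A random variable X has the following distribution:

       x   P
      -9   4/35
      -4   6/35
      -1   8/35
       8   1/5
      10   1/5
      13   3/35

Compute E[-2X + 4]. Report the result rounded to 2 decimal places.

E[-2x+4] = (4/35)·22 + (6/35)·12 + (8/35)·6 + (1/5)·(-12) + (1/5)·(-16) + (3/35)·(-22)
     = -54/35 ≈ -1.54

-1.54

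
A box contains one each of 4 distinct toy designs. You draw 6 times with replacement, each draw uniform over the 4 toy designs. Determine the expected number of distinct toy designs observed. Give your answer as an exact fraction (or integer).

3367/1024

Let Xⱼ=1 if type j appears at least once. P(Xⱼ=1) = 1 − ((4−1)/4)^6 = 3367/4096.
E[#distinct] = 4·3367/4096 = 3367/1024.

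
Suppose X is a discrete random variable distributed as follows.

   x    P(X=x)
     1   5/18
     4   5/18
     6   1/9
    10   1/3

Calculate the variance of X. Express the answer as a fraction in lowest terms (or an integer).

E[X] = (5/18)·1 + (5/18)·4 + (1/9)·6 + (1/3)·10 = 97/18
E[X²] = (5/18)·1 + (5/18)·16 + (1/9)·36 + (1/3)·100 = 757/18
Var(X) = 757/18 − (97/18)² = 4217/324

4217/324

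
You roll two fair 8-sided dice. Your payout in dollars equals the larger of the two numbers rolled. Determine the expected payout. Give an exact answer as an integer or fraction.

Distribution of the larger of the two numbers rolled: 1 w.p. 1/64, 2 w.p. 3/64, 3 w.p. 5/64, 4 w.p. 7/64, 5 w.p. 9/64, 6 w.p. 11/64, …
E[payout] = (1/64)·1 + (3/64)·2 + (5/64)·3 + (7/64)·4 + (9/64)·5 + (11/64)·6 + (13/64)·7 + (15/64)·8 = 93/16

93/16 dollars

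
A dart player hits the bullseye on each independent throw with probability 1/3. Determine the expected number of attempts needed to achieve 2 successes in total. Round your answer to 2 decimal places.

By linearity (sum of 2 independent geometric waits), E[trials] = 2/p = 2/(1/3) = 6.
≈ 6.00

6.00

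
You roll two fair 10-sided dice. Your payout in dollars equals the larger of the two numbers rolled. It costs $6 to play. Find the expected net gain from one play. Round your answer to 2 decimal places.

Distribution of the larger of the two numbers rolled: 1 w.p. 1/100, 2 w.p. 3/100, 3 w.p. 1/20, 4 w.p. 7/100, 5 w.p. 9/100, 6 w.p. 11/100, …
E[payout] = (1/100)·1 + (3/100)·2 + (1/20)·3 + (7/100)·4 + (9/100)·5 + (11/100)·6 + (13/100)·7 + (3/20)·8 + (17/100)·9 + (19/100)·10 = 143/20
Expected profit = 143/20 − 6 = 23/20 ≈ $1.15

$1.15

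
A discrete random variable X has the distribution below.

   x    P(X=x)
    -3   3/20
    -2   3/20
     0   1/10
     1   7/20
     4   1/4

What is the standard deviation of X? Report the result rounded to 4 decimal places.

2.4372

E[X] = 3/5, E[X²] = 63/10
Var(X) = E[X²] − (E[X])² = 63/10 − 9/25 = 297/50
SD(X) = √(297/50) ≈ 2.4372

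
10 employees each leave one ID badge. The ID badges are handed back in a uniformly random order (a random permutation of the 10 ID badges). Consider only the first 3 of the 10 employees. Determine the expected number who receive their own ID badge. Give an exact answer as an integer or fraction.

Let Xᵢ = 1 if person i gets their own ID badge. For each i, P(Xᵢ=1) = 1/10.
By linearity of expectation, E[X₁+…+X_3] = 3·(1/10) = 3/10.

3/10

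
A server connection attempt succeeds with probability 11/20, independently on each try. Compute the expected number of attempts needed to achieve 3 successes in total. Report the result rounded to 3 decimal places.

5.455

By linearity (sum of 3 independent geometric waits), E[trials] = 3/p = 3/(11/20) = 60/11.
≈ 5.455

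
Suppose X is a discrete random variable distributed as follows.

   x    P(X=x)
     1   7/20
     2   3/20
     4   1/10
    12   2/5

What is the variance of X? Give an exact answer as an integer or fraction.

E[X] = (7/20)·1 + (3/20)·2 + (1/10)·4 + (2/5)·12 = 117/20
E[X²] = (7/20)·1 + (3/20)·4 + (1/10)·16 + (2/5)·144 = 1203/20
Var(X) = 1203/20 − (117/20)² = 10371/400

10371/400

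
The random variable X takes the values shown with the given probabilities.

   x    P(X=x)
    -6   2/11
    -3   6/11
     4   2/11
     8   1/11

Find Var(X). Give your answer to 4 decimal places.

18.5620

E[X] = (2/11)·(-6) + (6/11)·(-3) + (2/11)·4 + (1/11)·8 = -14/11
E[X²] = (2/11)·36 + (6/11)·9 + (2/11)·16 + (1/11)·64 = 222/11
Var(X) = 222/11 − (-14/11)² = 2246/121 ≈ 18.5620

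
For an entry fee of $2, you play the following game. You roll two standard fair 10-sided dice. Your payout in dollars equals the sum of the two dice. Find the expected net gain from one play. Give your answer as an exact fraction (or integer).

$9

Distribution of the sum of the two dice: 2 w.p. 1/100, 3 w.p. 1/50, 4 w.p. 3/100, 5 w.p. 1/25, 6 w.p. 1/20, 7 w.p. 3/50, …
E[payout] = (1/100)·2 + (1/50)·3 + (3/100)·4 + (1/25)·5 + (1/20)·6 + (3/50)·7 + (7/100)·8 + (2/25)·9 + (9/100)·10 + (1/10)·11 + (9/100)·12 + (2/25)·13 + (7/100)·14 + (3/50)·15 + (1/20)·16 + (1/25)·17 + (3/100)·18 + (1/50)·19 + (1/100)·20 = 11
Expected profit = 11 − 2 = 9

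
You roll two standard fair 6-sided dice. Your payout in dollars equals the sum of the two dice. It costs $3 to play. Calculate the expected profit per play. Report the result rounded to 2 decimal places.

Distribution of the sum of the two dice: 2 w.p. 1/36, 3 w.p. 1/18, 4 w.p. 1/12, 5 w.p. 1/9, 6 w.p. 5/36, 7 w.p. 1/6, …
E[payout] = (1/36)·2 + (1/18)·3 + (1/12)·4 + (1/9)·5 + (5/36)·6 + (1/6)·7 + (5/36)·8 + (1/9)·9 + (1/12)·10 + (1/18)·11 + (1/36)·12 = 7
Expected profit = 7 − 3 = 4 ≈ $4.00

$4.00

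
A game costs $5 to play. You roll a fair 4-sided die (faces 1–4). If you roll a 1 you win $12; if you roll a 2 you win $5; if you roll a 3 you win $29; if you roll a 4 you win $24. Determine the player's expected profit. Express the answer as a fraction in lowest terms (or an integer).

25/2 dollars

E[payout] = (1/4)·5 + (1/4)·12 + (1/4)·24 + (1/4)·29 = 35/2
Expected profit = 35/2 − 5 = 25/2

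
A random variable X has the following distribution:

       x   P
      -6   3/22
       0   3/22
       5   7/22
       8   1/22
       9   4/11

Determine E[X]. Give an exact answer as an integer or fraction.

97/22

E[X] = (3/22)·(-6) + (3/22)·0 + (7/22)·5 + (1/22)·8 + (4/11)·9
     = 97/22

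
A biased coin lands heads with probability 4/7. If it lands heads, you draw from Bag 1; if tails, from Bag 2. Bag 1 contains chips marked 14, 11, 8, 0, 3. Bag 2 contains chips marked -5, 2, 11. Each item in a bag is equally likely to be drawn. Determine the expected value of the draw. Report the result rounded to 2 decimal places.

E[X | Bag 1] = (14 + 11 + 8 + 0 + 3)/5 = 36/5
E[X | Bag 2] = (-5 + 2 + 11)/3 = 8/3
E[X] = (4/7)·36/5 + (3/7)·8/3 = 184/35 ≈ 5.26

5.26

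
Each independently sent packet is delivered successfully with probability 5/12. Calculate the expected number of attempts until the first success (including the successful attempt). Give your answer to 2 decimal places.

2.40

For a geometric distribution, E[trials] = 1/p = 1/(5/12) = 12/5.
≈ 2.40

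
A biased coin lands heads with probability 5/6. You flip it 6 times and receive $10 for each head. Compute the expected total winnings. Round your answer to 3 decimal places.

$50.000

E[#heads] = 6·5/6 = 5 (linearity over flips).
E[winnings] = 10·5 = 50.
≈ 50.000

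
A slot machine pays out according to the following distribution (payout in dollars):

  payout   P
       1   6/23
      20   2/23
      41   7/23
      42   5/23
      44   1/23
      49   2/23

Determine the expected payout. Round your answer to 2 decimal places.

$29.78

E[X] = (6/23)·1 + (2/23)·20 + (7/23)·41 + (5/23)·42 + (1/23)·44 + (2/23)·49
     = 685/23 ≈ 29.78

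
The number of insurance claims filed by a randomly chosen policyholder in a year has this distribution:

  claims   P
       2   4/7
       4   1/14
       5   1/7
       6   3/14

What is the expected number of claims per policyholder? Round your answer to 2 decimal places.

3.43

E[X] = (4/7)·2 + (1/14)·4 + (1/7)·5 + (3/14)·6
     = 24/7 ≈ 3.43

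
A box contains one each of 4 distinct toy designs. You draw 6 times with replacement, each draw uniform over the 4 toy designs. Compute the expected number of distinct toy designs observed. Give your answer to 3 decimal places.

3.288

Let Xⱼ=1 if type j appears at least once. P(Xⱼ=1) = 1 − ((4−1)/4)^6 = 3367/4096.
E[#distinct] = 4·3367/4096 = 3367/1024.
≈ 3.288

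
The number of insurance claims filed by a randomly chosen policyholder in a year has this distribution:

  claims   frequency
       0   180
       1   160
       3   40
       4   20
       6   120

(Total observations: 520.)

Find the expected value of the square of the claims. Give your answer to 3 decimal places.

9.923

Total = 520, so P(claims=0) = 180/520, etc.
E[X²] = (9/26)·0 + (4/13)·1 + (1/13)·9 + (1/26)·16 + (3/13)·36
     = 129/13 ≈ 9.923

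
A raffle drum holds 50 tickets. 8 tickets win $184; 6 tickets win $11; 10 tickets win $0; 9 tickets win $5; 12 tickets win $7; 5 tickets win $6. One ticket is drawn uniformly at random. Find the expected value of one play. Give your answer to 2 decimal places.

$33.94

E[payout] = (8/50)·184 + (6/50)·11 + (10/50)·0 + (9/50)·5 + (12/50)·7 + (5/50)·6 = 1697/50
≈ $33.94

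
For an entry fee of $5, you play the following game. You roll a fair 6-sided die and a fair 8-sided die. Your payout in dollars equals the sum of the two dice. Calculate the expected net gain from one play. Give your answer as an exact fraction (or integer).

Distribution of the sum of the two dice: 2 w.p. 1/48, 3 w.p. 1/24, 4 w.p. 1/16, 5 w.p. 1/12, 6 w.p. 5/48, 7 w.p. 1/8, …
E[payout] = (1/48)·2 + (1/24)·3 + (1/16)·4 + (1/12)·5 + (5/48)·6 + (1/8)·7 + (1/8)·8 + (1/8)·9 + (5/48)·10 + (1/12)·11 + (1/16)·12 + (1/24)·13 + (1/48)·14 = 8
Expected profit = 8 − 5 = 3

$3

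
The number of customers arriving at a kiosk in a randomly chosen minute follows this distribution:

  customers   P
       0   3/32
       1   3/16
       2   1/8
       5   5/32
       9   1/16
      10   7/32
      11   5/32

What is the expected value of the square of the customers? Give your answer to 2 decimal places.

E[X²] = (3/32)·0 + (3/16)·1 + (1/8)·4 + (5/32)·25 + (1/16)·81 + (7/32)·100 + (5/32)·121
     = 807/16 ≈ 50.44

50.44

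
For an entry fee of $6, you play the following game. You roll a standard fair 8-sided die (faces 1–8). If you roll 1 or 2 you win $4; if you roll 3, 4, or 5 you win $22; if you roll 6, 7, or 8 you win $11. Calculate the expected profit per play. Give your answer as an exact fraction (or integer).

E[payout] = (1/4)·4 + (3/8)·11 + (3/8)·22 = 107/8
Expected profit = 107/8 − 6 = 59/8

59/8 dollars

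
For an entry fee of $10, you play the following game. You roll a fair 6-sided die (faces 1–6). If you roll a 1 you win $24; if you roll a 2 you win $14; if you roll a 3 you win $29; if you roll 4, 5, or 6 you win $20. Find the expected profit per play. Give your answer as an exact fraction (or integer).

67/6 dollars

E[payout] = (1/6)·14 + (1/2)·20 + (1/6)·24 + (1/6)·29 = 127/6
Expected profit = 127/6 − 10 = 67/6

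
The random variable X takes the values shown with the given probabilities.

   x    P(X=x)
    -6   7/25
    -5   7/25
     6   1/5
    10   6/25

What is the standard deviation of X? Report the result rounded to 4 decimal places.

6.9289

E[X] = 13/25, E[X²] = 1207/25
Var(X) = E[X²] − (E[X])² = 1207/25 − 169/625 = 30006/625
SD(X) = √(30006/625) ≈ 6.9289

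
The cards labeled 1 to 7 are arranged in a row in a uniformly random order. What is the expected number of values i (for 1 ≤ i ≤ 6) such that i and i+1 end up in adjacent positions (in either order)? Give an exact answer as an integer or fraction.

12/7

For each i ∈ {1,…,6}, let Xᵢ = 1 if i and i+1 are adjacent. P(Xᵢ=1) = 2·(7−1)!/7! = 2/7.
By linearity, E[ΣXᵢ] = (6)·(2/7) = 12/7.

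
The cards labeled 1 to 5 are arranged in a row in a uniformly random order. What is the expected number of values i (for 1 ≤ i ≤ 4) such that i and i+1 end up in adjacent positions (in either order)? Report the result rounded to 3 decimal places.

For each i ∈ {1,…,4}, let Xᵢ = 1 if i and i+1 are adjacent. P(Xᵢ=1) = 2·(5−1)!/5! = 2/5.
By linearity, E[ΣXᵢ] = (4)·(2/5) = 8/5.
≈ 1.600

1.600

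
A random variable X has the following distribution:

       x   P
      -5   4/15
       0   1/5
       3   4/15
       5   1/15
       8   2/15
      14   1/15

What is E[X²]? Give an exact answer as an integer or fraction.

97/3

E[X²] = (4/15)·25 + (1/5)·0 + (4/15)·9 + (1/15)·25 + (2/15)·64 + (1/15)·196
     = 97/3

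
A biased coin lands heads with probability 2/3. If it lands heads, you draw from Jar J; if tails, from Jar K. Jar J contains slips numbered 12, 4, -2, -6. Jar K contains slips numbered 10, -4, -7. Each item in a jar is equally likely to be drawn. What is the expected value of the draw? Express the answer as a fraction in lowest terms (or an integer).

E[X | Jar J] = (12 + 4 − 2 − 6)/4 = 2
E[X | Jar K] = (10 − 4 − 7)/3 = -1/3
E[X] = (2/3)·2 + (1/3)·(-1/3) = 11/9

11/9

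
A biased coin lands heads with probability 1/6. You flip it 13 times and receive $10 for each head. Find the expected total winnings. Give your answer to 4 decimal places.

E[#heads] = 13·1/6 = 13/6 (linearity over flips).
E[winnings] = 10·13/6 = 65/3.
≈ 21.6667

$21.6667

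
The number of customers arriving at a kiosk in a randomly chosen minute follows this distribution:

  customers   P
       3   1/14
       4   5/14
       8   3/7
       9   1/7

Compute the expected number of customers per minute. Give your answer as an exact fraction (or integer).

89/14

E[X] = (1/14)·3 + (5/14)·4 + (3/7)·8 + (1/7)·9
     = 89/14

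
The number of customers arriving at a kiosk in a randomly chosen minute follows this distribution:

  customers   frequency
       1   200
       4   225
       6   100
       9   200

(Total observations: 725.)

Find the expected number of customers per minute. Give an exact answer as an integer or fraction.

140/29

Total = 725, so P(customers=1) = 200/725, etc.
E[X] = (8/29)·1 + (9/29)·4 + (4/29)·6 + (8/29)·9
     = 140/29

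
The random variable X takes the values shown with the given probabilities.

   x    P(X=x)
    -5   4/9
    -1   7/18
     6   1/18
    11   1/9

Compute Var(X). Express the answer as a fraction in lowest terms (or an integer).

E[X] = (4/9)·(-5) + (7/18)·(-1) + (1/18)·6 + (1/9)·11 = -19/18
E[X²] = (4/9)·25 + (7/18)·1 + (1/18)·36 + (1/9)·121 = 485/18
Var(X) = 485/18 − (-19/18)² = 8369/324

8369/324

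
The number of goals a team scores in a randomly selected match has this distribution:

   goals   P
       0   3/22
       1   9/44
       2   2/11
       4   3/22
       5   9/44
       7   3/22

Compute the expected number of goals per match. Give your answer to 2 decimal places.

E[X] = (3/22)·0 + (9/44)·1 + (2/11)·2 + (3/22)·4 + (9/44)·5 + (3/22)·7
     = 34/11 ≈ 3.09

3.09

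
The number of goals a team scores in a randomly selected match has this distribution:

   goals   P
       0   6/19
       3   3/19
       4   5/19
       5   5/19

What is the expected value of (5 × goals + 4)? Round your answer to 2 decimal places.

E[5x+4] = (6/19)·4 + (3/19)·19 + (5/19)·24 + (5/19)·29
     = 346/19 ≈ 18.21

18.21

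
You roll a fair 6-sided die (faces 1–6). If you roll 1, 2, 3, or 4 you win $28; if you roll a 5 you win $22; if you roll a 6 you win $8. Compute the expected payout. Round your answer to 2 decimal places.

$23.67

E[payout] = (1/6)·8 + (1/6)·22 + (2/3)·28 = 71/3
≈ $23.67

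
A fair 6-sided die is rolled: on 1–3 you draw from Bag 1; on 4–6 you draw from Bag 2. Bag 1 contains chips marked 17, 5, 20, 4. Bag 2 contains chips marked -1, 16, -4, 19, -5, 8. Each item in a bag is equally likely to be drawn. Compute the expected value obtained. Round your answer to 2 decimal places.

E[X | Bag 1] = (17 + 5 + 20 + 4)/4 = 23/2
E[X | Bag 2] = (-1 + 16 − 4 + 19 − 5 + 8)/6 = 11/2
E[X] = (1/2)·23/2 + (1/2)·11/2 = 17/2 ≈ 8.50

8.50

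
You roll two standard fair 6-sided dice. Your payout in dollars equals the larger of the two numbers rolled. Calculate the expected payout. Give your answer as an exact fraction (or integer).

Distribution of the larger of the two numbers rolled: 1 w.p. 1/36, 2 w.p. 1/12, 3 w.p. 5/36, 4 w.p. 7/36, 5 w.p. 1/4, 6 w.p. 11/36
E[payout] = (1/36)·1 + (1/12)·2 + (5/36)·3 + (7/36)·4 + (1/4)·5 + (11/36)·6 = 161/36

161/36 dollars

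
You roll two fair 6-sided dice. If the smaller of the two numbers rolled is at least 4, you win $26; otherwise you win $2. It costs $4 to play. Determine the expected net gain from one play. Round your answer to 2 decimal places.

$4.00

E[payout] = (3/4)·2 + (1/4)·26 = 8
Expected profit = 8 − 4 = 4 ≈ $4.00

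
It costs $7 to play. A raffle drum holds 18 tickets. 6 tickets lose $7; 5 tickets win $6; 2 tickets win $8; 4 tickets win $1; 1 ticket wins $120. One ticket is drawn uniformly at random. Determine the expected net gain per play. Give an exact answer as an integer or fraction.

1/9 dollars

E[payout] = (6/18)·(-7) + (5/18)·6 + (2/18)·8 + (4/18)·1 + (1/18)·120 = 64/9
Expected profit = 64/9 − 7 = 1/9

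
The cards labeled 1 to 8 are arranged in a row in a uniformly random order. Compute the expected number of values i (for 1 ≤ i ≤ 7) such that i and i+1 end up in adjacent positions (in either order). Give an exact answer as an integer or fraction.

For each i ∈ {1,…,7}, let Xᵢ = 1 if i and i+1 are adjacent. P(Xᵢ=1) = 2·(8−1)!/8! = 2/8.
By linearity, E[ΣXᵢ] = (7)·(2/8) = 7/4.

7/4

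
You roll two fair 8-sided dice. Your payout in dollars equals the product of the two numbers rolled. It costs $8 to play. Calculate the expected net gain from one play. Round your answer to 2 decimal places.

Distribution of the product of the two numbers rolled: 1 w.p. 1/64, 2 w.p. 1/32, 3 w.p. 1/32, 4 w.p. 3/64, 5 w.p. 1/32, 6 w.p. 1/16, …
E[payout] = (1/64)·1 + (1/32)·2 + (1/32)·3 + (3/64)·4 + (1/32)·5 + (1/16)·6 + (1/32)·7 + (1/16)·8 + (1/64)·9 + (1/32)·10 + (1/16)·12 + (1/32)·14 + (1/32)·15 + (3/64)·16 + (1/32)·18 + (1/32)·20 + (1/32)·21 + (1/16)·24 + (1/64)·25 + (1/32)·28 + (1/32)·30 + (1/32)·32 + (1/32)·35 + (1/64)·36 + (1/32)·40 + (1/32)·42 + (1/32)·48 + (1/64)·49 + (1/32)·56 + (1/64)·64 = 81/4
Expected profit = 81/4 − 8 = 49/4 ≈ $12.25

$12.25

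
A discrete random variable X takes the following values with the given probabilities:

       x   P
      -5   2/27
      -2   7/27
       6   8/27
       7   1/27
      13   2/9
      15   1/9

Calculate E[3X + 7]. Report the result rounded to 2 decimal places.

24.11

E[3x+7] = (2/27)·(-8) + (7/27)·1 + (8/27)·25 + (1/27)·28 + (2/9)·46 + (1/9)·52
     = 217/9 ≈ 24.11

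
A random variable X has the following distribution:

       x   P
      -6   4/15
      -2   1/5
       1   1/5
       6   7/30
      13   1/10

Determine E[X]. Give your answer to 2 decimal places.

0.90

E[X] = (4/15)·(-6) + (1/5)·(-2) + (1/5)·1 + (7/30)·6 + (1/10)·13
     = 9/10 ≈ 0.90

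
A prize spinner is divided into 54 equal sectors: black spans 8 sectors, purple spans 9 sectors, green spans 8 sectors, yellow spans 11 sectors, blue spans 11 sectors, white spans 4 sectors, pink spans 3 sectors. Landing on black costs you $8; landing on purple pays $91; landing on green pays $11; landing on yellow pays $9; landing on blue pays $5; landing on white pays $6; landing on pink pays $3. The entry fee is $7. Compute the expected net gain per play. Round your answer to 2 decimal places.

$12.07

E[payout] = (8/54)·(-8) + (9/54)·91 + (8/54)·11 + (11/54)·9 + (11/54)·5 + (4/54)·6 + (3/54)·3 = 515/27
Expected profit = 515/27 − 7 = 326/27 ≈ $12.07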